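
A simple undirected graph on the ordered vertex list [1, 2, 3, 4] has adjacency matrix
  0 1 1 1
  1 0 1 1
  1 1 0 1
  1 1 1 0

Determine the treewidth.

3

A width-3 tree decomposition is:
Bags: B1 = {1, 2, 3, 4}
Tree: (single bag)
With just one bag of size 4, the width is 4 − 1 = 3, so tw(G) ≤ 3. Conversely, {1, 2, 3, 4} is a clique of size 4, and the vertices of any clique must share a bag in every tree decomposition; so some bag has ≥ 4 vertices and tw(G) ≥ 3. Hence tw(G) = 3 exactly.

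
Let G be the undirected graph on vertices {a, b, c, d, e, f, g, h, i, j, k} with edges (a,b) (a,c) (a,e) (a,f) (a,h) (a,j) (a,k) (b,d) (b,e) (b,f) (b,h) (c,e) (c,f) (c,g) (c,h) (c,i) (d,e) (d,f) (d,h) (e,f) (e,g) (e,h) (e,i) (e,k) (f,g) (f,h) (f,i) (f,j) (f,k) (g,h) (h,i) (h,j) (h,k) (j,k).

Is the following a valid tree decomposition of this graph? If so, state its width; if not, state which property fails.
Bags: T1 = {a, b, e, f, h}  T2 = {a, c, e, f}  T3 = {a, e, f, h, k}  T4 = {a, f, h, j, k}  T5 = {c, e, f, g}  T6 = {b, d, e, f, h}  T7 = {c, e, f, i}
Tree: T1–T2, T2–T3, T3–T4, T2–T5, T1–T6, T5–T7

A tree decomposition must satisfy three properties: every vertex lies in some bag; for every edge, both endpoints lie together in some bag; and for every vertex, the bags containing it form a connected subtree. Here edge (h,c) lies in no bag, so the decomposition is invalid.

No — edge (h,c) lies in no bag.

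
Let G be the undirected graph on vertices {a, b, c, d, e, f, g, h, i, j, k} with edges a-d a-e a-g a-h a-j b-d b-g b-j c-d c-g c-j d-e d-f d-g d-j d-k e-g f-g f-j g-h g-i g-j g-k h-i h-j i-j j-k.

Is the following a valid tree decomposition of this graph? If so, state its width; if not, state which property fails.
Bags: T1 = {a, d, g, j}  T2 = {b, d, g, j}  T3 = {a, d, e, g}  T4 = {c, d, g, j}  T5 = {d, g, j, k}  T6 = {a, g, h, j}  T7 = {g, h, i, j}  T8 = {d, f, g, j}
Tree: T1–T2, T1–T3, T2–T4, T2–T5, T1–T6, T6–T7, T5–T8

Checking the three conditions: (i) the bags cover all of {a, b, c, d, e, f, g, h, i, j, k}; (ii) for each edge, some bag contains both endpoints; (iii) the bags containing any fixed vertex form a subtree. All hold, so the decomposition is valid with width 4 − 1 = 3.

Yes; width 3.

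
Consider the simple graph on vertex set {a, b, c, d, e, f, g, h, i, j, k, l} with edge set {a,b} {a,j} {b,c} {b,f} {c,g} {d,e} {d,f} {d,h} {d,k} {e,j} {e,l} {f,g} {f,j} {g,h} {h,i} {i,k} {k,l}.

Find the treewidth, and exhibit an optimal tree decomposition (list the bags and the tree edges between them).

Treewidth 3.
One optimal decomposition is:
Bags: B1 = {a, b, c, g}  B2 = {a, b, f, g}  B3 = {a, f, g, j}  B4 = {f, g, h, j}  B5 = {d, f, h, j}  B6 = {d, e, h, j}  B7 = {d, e, h, i}  B8 = {d, e, i, k}  B9 = {e, i, k, l}
Tree: B1–B2, B2–B3, B3–B4, B4–B5, B5–B6, B6–B7, B7–B8, B8–B9

Every bag has size at most 4, so the width is 4 − 1 = 3 and tw(G) ≤ 3. For the lower bound: the 4 vertex sets {a,b,c}, {g}, {f}, {d,e,h,j} are disjoint, each induces a connected subgraph, and every pair is joined by at least one edge of G. Contracting each set to a single vertex therefore yields K_{4} as a minor, and since treewidth is minor-monotone, tw(G) ≥ tw(K_{4}) = 3. Combining the bounds, tw(G) = 3.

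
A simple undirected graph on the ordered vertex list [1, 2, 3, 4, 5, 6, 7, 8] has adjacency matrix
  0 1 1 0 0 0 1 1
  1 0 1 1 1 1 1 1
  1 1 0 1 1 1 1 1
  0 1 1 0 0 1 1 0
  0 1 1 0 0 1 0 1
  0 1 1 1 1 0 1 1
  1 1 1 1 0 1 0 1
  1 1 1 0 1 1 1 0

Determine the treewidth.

A width-4 tree decomposition is:
Bags: B1 = {2, 3, 5, 6, 8}  B2 = {2, 3, 6, 7, 8}  B3 = {1, 2, 3, 7, 8}  B4 = {2, 3, 4, 6, 7}
Tree: B1–B2, B2–B3, B2–B4
The largest bag has 5 vertices, giving width 4; this decomposition certifies tw(G) ≤ 4. Conversely, {1, 2, 3, 7, 8} is a clique of size 5, and the vertices of any clique must share a bag in every tree decomposition; so some bag has ≥ 5 vertices and tw(G) ≥ 4. Hence tw(G) = 4 exactly.

4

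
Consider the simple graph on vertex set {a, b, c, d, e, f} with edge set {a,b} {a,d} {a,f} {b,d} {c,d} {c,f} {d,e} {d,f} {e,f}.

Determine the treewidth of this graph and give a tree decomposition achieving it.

Treewidth 2.
Bags: B1 = {d, e, f}  B2 = {c, d, f}  B3 = {a, d, f}  B4 = {a, b, d}
Tree: B1–B2, B1–B3, B3–B4

Each bag holds 3 vertices, so the decomposition has width 2, which upper-bounds the treewidth. For the lower bound, the 3 vertices {d, e, f} are pairwise adjacent, and any tree decomposition puts a clique entirely inside one bag — forcing width ≥ 2. Therefore the treewidth is 2.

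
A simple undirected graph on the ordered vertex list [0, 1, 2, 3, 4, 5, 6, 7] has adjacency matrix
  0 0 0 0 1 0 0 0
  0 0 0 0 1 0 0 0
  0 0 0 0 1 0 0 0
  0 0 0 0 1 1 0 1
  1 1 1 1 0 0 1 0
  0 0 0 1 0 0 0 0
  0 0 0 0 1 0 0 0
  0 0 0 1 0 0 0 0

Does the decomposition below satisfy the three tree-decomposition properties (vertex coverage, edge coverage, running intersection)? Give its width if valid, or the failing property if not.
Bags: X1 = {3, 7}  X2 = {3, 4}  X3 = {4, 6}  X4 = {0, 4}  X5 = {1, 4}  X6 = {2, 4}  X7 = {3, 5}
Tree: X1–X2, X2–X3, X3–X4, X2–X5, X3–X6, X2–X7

Vertex coverage: the bags together contain {0, 1, 2, 3, 4, 5, 6, 7}, the full vertex set. Edge coverage: each edge of G has both endpoints in at least one bag. Running intersection: for every vertex, the bags containing it form a connected subtree. All three properties hold, so this is a valid tree decomposition of width max|bag| − 1 = 1, and hence tw(G) ≤ 1.

Yes; width 1.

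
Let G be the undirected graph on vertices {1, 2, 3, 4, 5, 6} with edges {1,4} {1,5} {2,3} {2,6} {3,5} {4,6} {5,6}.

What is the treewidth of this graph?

2

A width-2 tree decomposition is:
Bags: B1 = {2, 3, 5}  B2 = {2, 5, 6}  B3 = {1, 5, 6}  B4 = {1, 4, 6}
Tree: B1–B2, B2–B3, B3–B4
The largest bag has 3 vertices, giving width 2; this decomposition certifies tw(G) ≤ 2. Since 3–2–6–5–3 is a cycle in G, G is not acyclic. Forests are exactly the graphs of treewidth ≤ 1, so tw(G) ≥ 2. The upper and lower bounds meet at 2, so that is the treewidth.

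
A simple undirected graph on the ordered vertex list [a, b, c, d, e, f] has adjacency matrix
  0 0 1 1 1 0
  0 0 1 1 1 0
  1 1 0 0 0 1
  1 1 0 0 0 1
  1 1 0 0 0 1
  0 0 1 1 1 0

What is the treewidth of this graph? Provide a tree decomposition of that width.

Treewidth 3.
Bags: B1 = {a, c, d, e}  B2 = {b, c, d, e}  B3 = {c, d, e, f}
Tree: B1–B2, B2–B3

The largest bag has 4 vertices, giving width 3; this decomposition certifies tw(G) ≤ 3. For the lower bound: the 4 vertex sets {a,c}, {b,e}, {d}, {f} are disjoint, each induces a connected subgraph, and every pair is joined by at least one edge of G. Contracting each set to a single vertex therefore yields K_{4} as a minor, and since treewidth is minor-monotone, tw(G) ≥ tw(K_{4}) = 3. Combining the bounds, tw(G) = 3.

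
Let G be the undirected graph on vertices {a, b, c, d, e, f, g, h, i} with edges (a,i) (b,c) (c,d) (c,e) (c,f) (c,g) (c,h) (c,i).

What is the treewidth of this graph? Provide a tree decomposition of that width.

The largest bag has 2 vertices, giving width 1; this decomposition certifies tw(G) ≤ 1. G has an edge, so its treewidth is at least 1. Combining the bounds, tw(G) = 1.

Treewidth 1.
One such decomposition:
Bags: B1 = {c, h}  B2 = {b, c}  B3 = {c, i}  B4 = {c, e}  B5 = {c, g}  B6 = {c, d}  B7 = {c, f}  B8 = {a, i}
Tree: B1–B2, B1–B3, B1–B4, B4–B5, B5–B6, B1–B7, B3–B8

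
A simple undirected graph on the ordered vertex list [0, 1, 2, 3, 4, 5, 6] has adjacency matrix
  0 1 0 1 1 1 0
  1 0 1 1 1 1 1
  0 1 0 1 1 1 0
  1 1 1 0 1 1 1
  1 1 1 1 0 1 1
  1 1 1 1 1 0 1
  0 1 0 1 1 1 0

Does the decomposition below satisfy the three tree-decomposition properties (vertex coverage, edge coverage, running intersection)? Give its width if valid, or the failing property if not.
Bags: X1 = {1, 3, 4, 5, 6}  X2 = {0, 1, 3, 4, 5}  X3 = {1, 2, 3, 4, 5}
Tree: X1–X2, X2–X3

Checking the three conditions: (i) the bags cover all of {0, 1, 2, 3, 4, 5, 6}; (ii) for each edge, some bag contains both endpoints; (iii) the bags containing any fixed vertex form a subtree. All hold, so the decomposition is valid with width 5 − 1 = 4.

Yes; width 4.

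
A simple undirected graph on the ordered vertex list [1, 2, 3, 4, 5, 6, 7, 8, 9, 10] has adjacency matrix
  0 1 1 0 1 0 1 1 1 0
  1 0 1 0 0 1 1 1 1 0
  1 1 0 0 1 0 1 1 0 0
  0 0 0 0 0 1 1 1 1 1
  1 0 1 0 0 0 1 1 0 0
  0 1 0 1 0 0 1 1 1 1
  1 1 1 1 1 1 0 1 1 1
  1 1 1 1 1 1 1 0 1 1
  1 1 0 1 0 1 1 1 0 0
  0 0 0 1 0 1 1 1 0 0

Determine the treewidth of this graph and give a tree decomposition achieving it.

The largest bag has 5 vertices, giving width 4; this decomposition certifies tw(G) ≤ 4. On the other hand G contains the 5-clique {1, 2, 7, 8, 9}. A clique must lie in a single bag of any decomposition, so no decomposition can have width below 4. The upper and lower bounds meet at 4, so that is the treewidth.

Treewidth 4.
One such decomposition:
Bags: B1 = {4, 6, 7, 8, 9}  B2 = {2, 6, 7, 8, 9}  B3 = {4, 6, 7, 8, 10}  B4 = {1, 2, 7, 8, 9}  B5 = {1, 2, 3, 7, 8}  B6 = {1, 3, 5, 7, 8}
Tree: B1–B2, B1–B3, B2–B4, B4–B5, B5–B6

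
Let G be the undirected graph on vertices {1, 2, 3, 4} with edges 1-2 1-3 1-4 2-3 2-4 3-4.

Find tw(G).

A width-3 tree decomposition is:
Bags: B1 = {1, 2, 3, 4}
Tree: (single bag)
With just one bag of size 4, the width is 4 − 1 = 3, so tw(G) ≤ 3. On the other hand G contains the 4-clique {1, 2, 3, 4}. A clique must lie in a single bag of any decomposition, so no decomposition can have width below 3. Combining the bounds, tw(G) = 3.

3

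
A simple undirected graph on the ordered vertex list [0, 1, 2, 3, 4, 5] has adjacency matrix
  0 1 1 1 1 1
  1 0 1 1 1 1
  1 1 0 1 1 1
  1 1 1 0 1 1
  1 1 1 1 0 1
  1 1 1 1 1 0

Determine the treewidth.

5

A width-5 tree decomposition is:
Bags: B1 = {0, 1, 2, 3, 4, 5}
Tree: (single bag)
With just one bag of size 6, the width is 6 − 1 = 5, so tw(G) ≤ 5. Conversely, {0, 1, 2, 3, 4, 5} is a clique of size 6, and the vertices of any clique must share a bag in every tree decomposition; so some bag has ≥ 6 vertices and tw(G) ≥ 5. Therefore the treewidth is 5.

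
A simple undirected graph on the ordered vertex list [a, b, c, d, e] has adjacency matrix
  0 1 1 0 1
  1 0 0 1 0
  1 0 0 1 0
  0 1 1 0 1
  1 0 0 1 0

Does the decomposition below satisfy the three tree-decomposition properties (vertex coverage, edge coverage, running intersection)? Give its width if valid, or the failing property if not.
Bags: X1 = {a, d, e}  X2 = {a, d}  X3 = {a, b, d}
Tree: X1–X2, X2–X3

No — vertex c appears in no bag.

A tree decomposition must satisfy three properties: every vertex lies in some bag; for every edge, both endpoints lie together in some bag; and for every vertex, the bags containing it form a connected subtree. Here vertex c appears in no bag, so the decomposition is invalid.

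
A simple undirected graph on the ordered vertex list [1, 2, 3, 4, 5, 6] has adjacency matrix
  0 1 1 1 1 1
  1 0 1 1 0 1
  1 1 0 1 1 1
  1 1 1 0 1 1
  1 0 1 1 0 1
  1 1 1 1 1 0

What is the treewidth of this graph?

A width-4 tree decomposition is:
Bags: B1 = {1, 2, 3, 4, 6}  B2 = {1, 3, 4, 5, 6}
Tree: B1–B2
The largest bag has 5 vertices, giving width 4; this decomposition certifies tw(G) ≤ 4. Conversely, {1, 2, 3, 4, 6} is a clique of size 5, and the vertices of any clique must share a bag in every tree decomposition; so some bag has ≥ 5 vertices and tw(G) ≥ 4. The upper and lower bounds meet at 4, so that is the treewidth.

4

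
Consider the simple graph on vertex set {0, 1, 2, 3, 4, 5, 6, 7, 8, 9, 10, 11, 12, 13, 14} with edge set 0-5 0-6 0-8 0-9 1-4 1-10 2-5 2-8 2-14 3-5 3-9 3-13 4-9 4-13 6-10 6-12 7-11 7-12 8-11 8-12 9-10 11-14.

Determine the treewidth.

3

A width-3 tree decomposition is:
Bags: B1 = {7, 11, 12, 14}  B2 = {8, 11, 12, 14}  B3 = {2, 8, 12, 14}  B4 = {2, 6, 8, 12}  B5 = {0, 2, 6, 8}  B6 = {0, 2, 5, 6}  B7 = {0, 5, 6, 10}  B8 = {0, 5, 9, 10}  B9 = {3, 5, 9, 10}  B10 = {1, 3, 9, 10}  B11 = {1, 3, 4, 9}  B12 = {1, 3, 4, 13}
Tree: B1–B2, B2–B3, B3–B4, B4–B5, B5–B6, B6–B7, B7–B8, B8–B9, B9–B10, B10–B11, B11–B12
Every bag has size at most 4, so the width is 4 − 1 = 3 and tw(G) ≤ 3. For the lower bound: the 4 vertex sets {7,11,14}, {12}, {8}, {0,2,5,6} are disjoint, each induces a connected subgraph, and every pair is joined by at least one edge of G. Contracting each set to a single vertex therefore yields K_{4} as a minor, and since treewidth is minor-monotone, tw(G) ≥ tw(K_{4}) = 3. Therefore the treewidth is 3.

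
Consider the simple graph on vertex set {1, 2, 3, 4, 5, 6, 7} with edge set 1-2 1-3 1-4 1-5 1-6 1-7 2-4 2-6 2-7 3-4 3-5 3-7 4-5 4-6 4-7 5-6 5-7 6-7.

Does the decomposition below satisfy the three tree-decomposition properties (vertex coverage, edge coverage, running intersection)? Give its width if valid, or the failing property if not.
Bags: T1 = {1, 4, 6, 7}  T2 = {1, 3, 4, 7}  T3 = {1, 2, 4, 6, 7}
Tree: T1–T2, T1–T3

A tree decomposition must satisfy three properties: every vertex lies in some bag; for every edge, both endpoints lie together in some bag; and for every vertex, the bags containing it form a connected subtree. Here vertex 5 appears in no bag, so the decomposition is invalid.

No — vertex 5 appears in no bag.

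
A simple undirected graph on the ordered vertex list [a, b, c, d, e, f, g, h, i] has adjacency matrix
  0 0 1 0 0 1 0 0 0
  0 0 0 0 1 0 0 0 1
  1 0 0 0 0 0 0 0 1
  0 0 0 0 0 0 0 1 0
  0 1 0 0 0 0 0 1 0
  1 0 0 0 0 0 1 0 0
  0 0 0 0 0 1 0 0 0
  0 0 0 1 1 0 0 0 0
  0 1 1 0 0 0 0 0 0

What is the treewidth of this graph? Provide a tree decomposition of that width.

Every bag has size at most 2, so the width is 2 − 1 = 1 and tw(G) ≤ 1. Since G has at least one edge (e.g. g–f), it is not an edgeless graph, so tw(G) ≥ 1. Combining the bounds, tw(G) = 1.

Treewidth 1.
One optimal decomposition is:
Bags: B1 = {f, g}  B2 = {a, f}  B3 = {a, c}  B4 = {c, i}  B5 = {b, i}  B6 = {b, e}  B7 = {e, h}  B8 = {d, h}
Tree: B1–B2, B2–B3, B3–B4, B4–B5, B5–B6, B6–B7, B7–B8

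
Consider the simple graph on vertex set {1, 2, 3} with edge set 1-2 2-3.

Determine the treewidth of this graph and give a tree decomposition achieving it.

Treewidth 1.
One optimal decomposition is:
Bags: B1 = {1, 2}  B2 = {2, 3}
Tree: B1–B2

The largest bag has 2 vertices, giving width 1; this decomposition certifies tw(G) ≤ 1. G has an edge, so its treewidth is at least 1. Hence tw(G) = 1 exactly.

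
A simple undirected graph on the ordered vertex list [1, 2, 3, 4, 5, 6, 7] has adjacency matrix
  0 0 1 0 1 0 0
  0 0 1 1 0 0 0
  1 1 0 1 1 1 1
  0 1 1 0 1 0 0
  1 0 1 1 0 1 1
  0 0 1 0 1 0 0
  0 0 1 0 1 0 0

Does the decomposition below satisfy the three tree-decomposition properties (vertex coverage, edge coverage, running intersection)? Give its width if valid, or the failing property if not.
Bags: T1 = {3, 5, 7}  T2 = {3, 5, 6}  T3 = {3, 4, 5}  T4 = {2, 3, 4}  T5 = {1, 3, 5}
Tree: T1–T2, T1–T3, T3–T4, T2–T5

Vertex coverage: the bags together contain {1, 2, 3, 4, 5, 6, 7}, the full vertex set. Edge coverage: each edge of G has both endpoints in at least one bag. Running intersection: for every vertex, the bags containing it form a connected subtree. All three properties hold, so this is a valid tree decomposition of width max|bag| − 1 = 2, and hence tw(G) ≤ 2.

Yes; width 2.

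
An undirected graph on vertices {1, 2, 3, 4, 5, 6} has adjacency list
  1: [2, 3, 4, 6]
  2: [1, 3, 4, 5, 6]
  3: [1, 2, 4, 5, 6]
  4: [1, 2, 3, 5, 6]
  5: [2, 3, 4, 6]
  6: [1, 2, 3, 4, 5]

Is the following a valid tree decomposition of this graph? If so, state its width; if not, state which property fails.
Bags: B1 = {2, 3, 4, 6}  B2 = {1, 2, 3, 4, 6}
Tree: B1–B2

A tree decomposition must satisfy three properties: every vertex lies in some bag; for every edge, both endpoints lie together in some bag; and for every vertex, the bags containing it form a connected subtree. Here vertex 5 appears in no bag, so the decomposition is invalid.

No — vertex 5 appears in no bag.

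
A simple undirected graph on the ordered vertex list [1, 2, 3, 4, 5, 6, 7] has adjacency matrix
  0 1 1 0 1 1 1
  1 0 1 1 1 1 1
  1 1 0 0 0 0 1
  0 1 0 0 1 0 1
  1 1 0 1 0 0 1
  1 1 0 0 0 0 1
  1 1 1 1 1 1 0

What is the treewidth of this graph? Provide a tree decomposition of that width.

Treewidth 3.
One such decomposition:
Bags: B1 = {1, 2, 3, 7}  B2 = {1, 2, 5, 7}  B3 = {1, 2, 6, 7}  B4 = {2, 4, 5, 7}
Tree: B1–B2, B1–B3, B2–B4

Each bag holds 4 vertices, so the decomposition has width 3, which upper-bounds the treewidth. Conversely, {1, 2, 3, 7} is a clique of size 4, and the vertices of any clique must share a bag in every tree decomposition; so some bag has ≥ 4 vertices and tw(G) ≥ 3. Combining the bounds, tw(G) = 3.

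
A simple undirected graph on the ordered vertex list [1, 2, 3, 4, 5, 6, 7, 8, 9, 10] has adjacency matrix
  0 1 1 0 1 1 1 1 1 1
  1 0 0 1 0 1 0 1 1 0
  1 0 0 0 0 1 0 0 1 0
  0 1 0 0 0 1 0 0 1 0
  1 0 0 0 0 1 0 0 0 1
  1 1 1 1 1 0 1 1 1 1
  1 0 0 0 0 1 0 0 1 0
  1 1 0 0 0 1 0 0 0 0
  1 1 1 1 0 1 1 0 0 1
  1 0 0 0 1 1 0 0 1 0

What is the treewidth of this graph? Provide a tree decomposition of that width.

The largest bag has 4 vertices, giving width 3; this decomposition certifies tw(G) ≤ 3. On the other hand G contains the 4-clique {1, 2, 6, 8}. A clique must lie in a single bag of any decomposition, so no decomposition can have width below 3. The upper and lower bounds meet at 3, so that is the treewidth.

Treewidth 3.
Bags: B1 = {1, 2, 6, 9}  B2 = {1, 6, 9, 10}  B3 = {1, 5, 6, 10}  B4 = {1, 2, 6, 8}  B5 = {1, 3, 6, 9}  B6 = {2, 4, 6, 9}  B7 = {1, 6, 7, 9}
Tree: B1–B2, B2–B3, B1–B4, B1–B5, B1–B6, B2–B7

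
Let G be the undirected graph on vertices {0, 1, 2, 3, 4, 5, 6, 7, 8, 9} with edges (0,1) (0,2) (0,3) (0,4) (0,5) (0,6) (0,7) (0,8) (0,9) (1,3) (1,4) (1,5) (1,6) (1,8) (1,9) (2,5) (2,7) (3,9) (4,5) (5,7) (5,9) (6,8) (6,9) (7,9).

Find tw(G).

A width-3 tree decomposition is:
Bags: B1 = {0, 1, 6, 9}  B2 = {0, 1, 6, 8}  B3 = {0, 1, 5, 9}  B4 = {0, 5, 7, 9}  B5 = {0, 1, 4, 5}  B6 = {0, 2, 5, 7}  B7 = {0, 1, 3, 9}
Tree: B1–B2, B1–B3, B3–B4, B3–B5, B4–B6, B3–B7
Each bag holds 4 vertices, so the decomposition has width 3, which upper-bounds the treewidth. Conversely, {0, 1, 6, 8} is a clique of size 4, and the vertices of any clique must share a bag in every tree decomposition; so some bag has ≥ 4 vertices and tw(G) ≥ 3. The upper and lower bounds meet at 3, so that is the treewidth.

3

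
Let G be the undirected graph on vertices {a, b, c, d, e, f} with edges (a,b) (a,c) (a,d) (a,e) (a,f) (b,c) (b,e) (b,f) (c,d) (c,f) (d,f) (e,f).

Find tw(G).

A width-3 tree decomposition is:
Bags: B1 = {a, b, c, f}  B2 = {a, c, d, f}  B3 = {a, b, e, f}
Tree: B1–B2, B1–B3
Each bag holds 4 vertices, so the decomposition has width 3, which upper-bounds the treewidth. On the other hand G contains the 4-clique {a, b, e, f}. A clique must lie in a single bag of any decomposition, so no decomposition can have width below 3. Therefore the treewidth is 3.

3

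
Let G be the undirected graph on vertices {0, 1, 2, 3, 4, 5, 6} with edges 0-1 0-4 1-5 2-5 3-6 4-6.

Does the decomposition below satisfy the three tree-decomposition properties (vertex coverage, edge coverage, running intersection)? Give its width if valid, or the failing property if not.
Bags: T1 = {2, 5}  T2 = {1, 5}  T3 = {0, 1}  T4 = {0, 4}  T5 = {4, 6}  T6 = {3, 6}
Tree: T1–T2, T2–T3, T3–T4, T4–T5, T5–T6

Checking the three conditions: (i) the bags cover all of {0, 1, 2, 3, 4, 5, 6}; (ii) for each edge, some bag contains both endpoints; (iii) the bags containing any fixed vertex form a subtree. All hold, so the decomposition is valid with width 2 − 1 = 1.

Yes; width 1.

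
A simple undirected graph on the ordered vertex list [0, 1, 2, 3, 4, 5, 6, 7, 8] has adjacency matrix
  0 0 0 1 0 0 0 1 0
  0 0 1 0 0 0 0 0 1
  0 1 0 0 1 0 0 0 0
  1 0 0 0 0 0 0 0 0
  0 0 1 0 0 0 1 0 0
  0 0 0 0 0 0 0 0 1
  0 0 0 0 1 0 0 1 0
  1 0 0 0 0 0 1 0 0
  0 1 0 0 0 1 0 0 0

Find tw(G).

1

A width-1 tree decomposition is:
Bags: B1 = {0, 3}  B2 = {0, 7}  B3 = {6, 7}  B4 = {4, 6}  B5 = {2, 4}  B6 = {1, 2}  B7 = {1, 8}  B8 = {5, 8}
Tree: B1–B2, B2–B3, B3–B4, B4–B5, B5–B6, B6–B7, B7–B8
The largest bag has 2 vertices, giving width 1; this decomposition certifies tw(G) ≤ 1. G has an edge, so its treewidth is at least 1. Hence tw(G) = 1 exactly.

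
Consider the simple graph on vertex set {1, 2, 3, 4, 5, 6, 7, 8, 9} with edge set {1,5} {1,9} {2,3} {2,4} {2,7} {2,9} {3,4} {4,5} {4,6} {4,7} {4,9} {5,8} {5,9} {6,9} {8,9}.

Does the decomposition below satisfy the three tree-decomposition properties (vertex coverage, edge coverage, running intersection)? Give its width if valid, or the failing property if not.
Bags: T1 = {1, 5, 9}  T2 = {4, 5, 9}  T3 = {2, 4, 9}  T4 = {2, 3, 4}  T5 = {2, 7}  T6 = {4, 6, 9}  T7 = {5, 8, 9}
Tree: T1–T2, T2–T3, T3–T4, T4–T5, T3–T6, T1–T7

No — edge (4,7) lies in no bag.

A tree decomposition must satisfy three properties: every vertex lies in some bag; for every edge, both endpoints lie together in some bag; and for every vertex, the bags containing it form a connected subtree. Here edge (4,7) lies in no bag, so the decomposition is invalid.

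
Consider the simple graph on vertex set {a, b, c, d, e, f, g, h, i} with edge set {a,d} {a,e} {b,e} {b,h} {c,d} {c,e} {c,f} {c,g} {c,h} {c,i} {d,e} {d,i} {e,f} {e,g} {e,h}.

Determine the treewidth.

2

A width-2 tree decomposition is:
Bags: B1 = {c, e, g}  B2 = {c, d, e}  B3 = {c, e, h}  B4 = {a, d, e}  B5 = {c, e, f}  B6 = {c, d, i}  B7 = {b, e, h}
Tree: B1–B2, B2–B3, B2–B4, B2–B5, B2–B6, B3–B7
Each bag holds 3 vertices, so the decomposition has width 2, which upper-bounds the treewidth. For the lower bound, the 3 vertices {c, d, e} are pairwise adjacent, and any tree decomposition puts a clique entirely inside one bag — forcing width ≥ 2. The upper and lower bounds meet at 2, so that is the treewidth.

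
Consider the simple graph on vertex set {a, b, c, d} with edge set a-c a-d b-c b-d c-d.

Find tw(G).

A width-2 tree decomposition is:
Bags: B1 = {b, c, d}  B2 = {a, c, d}
Tree: B1–B2
The largest bag has 3 vertices, giving width 2; this decomposition certifies tw(G) ≤ 2. Conversely, {a, c, d} is a clique of size 3, and the vertices of any clique must share a bag in every tree decomposition; so some bag has ≥ 3 vertices and tw(G) ≥ 2. The upper and lower bounds meet at 2, so that is the treewidth.

2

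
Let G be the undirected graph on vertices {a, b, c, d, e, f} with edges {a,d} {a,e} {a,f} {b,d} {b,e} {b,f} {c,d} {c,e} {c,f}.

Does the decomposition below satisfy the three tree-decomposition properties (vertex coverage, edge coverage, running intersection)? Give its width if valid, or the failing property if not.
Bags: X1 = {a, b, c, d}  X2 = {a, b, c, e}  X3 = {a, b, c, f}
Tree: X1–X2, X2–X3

Yes; width 3.

Vertex coverage: the bags together contain {a, b, c, d, e, f}, the full vertex set. Edge coverage: each edge of G has both endpoints in at least one bag. Running intersection: for every vertex, the bags containing it form a connected subtree. All three properties hold, so this is a valid tree decomposition of width max|bag| − 1 = 3, and hence tw(G) ≤ 3.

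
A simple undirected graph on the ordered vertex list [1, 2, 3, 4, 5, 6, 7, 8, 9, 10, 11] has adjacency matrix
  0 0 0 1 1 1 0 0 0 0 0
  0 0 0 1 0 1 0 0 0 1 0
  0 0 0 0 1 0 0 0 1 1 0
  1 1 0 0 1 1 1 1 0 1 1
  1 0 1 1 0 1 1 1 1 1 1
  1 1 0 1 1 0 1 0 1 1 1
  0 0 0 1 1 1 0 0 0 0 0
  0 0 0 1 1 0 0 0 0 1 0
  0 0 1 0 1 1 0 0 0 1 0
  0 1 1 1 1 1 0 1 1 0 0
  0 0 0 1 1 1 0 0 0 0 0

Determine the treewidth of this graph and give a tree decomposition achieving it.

Treewidth 3.
Bags: B1 = {4, 5, 6, 10}  B2 = {5, 6, 9, 10}  B3 = {4, 5, 8, 10}  B4 = {2, 4, 6, 10}  B5 = {4, 5, 6, 7}  B6 = {3, 5, 9, 10}  B7 = {4, 5, 6, 11}  B8 = {1, 4, 5, 6}
Tree: B1–B2, B1–B3, B1–B4, B1–B5, B2–B6, B1–B7, B5–B8

The largest bag has 4 vertices, giving width 3; this decomposition certifies tw(G) ≤ 3. On the other hand G contains the 4-clique {2, 4, 6, 10}. A clique must lie in a single bag of any decomposition, so no decomposition can have width below 3. Combining the bounds, tw(G) = 3.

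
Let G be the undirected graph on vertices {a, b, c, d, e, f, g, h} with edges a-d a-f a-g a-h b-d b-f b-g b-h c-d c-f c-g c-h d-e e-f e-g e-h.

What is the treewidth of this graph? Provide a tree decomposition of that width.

Every bag has size at most 5, so the width is 5 − 1 = 4 and tw(G) ≤ 4. For the lower bound: the 5 vertex sets {b,g}, {c,d}, {e,f}, {a}, {h} are disjoint, each induces a connected subgraph, and every pair is joined by at least one edge of G. Contracting each set to a single vertex therefore yields K_{5} as a minor, and since treewidth is minor-monotone, tw(G) ≥ tw(K_{5}) = 4. The upper and lower bounds meet at 4, so that is the treewidth.

Treewidth 4.
Bags: B1 = {a, b, c, e, g}  B2 = {a, b, c, d, e}  B3 = {a, b, c, e, f}  B4 = {a, b, c, e, h}
Tree: B1–B2, B2–B3, B3–B4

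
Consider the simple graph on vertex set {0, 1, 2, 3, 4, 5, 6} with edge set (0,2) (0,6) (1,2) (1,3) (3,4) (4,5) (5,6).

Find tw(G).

A width-2 tree decomposition is:
Bags: B1 = {1, 2, 3}  B2 = {0, 2, 3}  B3 = {0, 3, 6}  B4 = {3, 5, 6}  B5 = {3, 4, 5}
Tree: B1–B2, B2–B3, B3–B4, B4–B5
Each bag holds 3 vertices, so the decomposition has width 2, which upper-bounds the treewidth. Since 3–1–2–0–6–5–4–3 is a cycle in G, G is not acyclic. Forests are exactly the graphs of treewidth ≤ 1, so tw(G) ≥ 2. Combining the bounds, tw(G) = 2.

2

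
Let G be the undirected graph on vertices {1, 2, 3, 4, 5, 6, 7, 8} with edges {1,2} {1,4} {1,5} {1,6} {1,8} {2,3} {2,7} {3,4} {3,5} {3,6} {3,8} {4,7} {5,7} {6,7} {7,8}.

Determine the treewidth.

A width-3 tree decomposition is:
Bags: B1 = {1, 3, 7, 8}  B2 = {1, 2, 3, 7}  B3 = {1, 3, 6, 7}  B4 = {1, 3, 5, 7}  B5 = {1, 3, 4, 7}
Tree: B1–B2, B2–B3, B3–B4, B4–B5
The largest bag has 4 vertices, giving width 3; this decomposition certifies tw(G) ≤ 3. For the lower bound: the 4 vertex sets {3,8}, {2,7}, {1}, {6} are disjoint, each induces a connected subgraph, and every pair is joined by at least one edge of G. Contracting each set to a single vertex therefore yields K_{4} as a minor, and since treewidth is minor-monotone, tw(G) ≥ tw(K_{4}) = 3. The upper and lower bounds meet at 3, so that is the treewidth.

3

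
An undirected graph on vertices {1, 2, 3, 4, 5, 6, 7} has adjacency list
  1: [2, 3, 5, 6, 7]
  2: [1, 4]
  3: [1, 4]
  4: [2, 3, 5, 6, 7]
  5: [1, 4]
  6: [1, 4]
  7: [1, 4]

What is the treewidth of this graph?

A width-2 tree decomposition is:
Bags: B1 = {1, 4, 6}  B2 = {1, 2, 4}  B3 = {1, 4, 7}  B4 = {1, 3, 4}  B5 = {1, 4, 5}
Tree: B1–B2, B2–B3, B3–B4, B4–B5
The largest bag has 3 vertices, giving width 2; this decomposition certifies tw(G) ≤ 2. Since 1–6–4–2–1 is a cycle in G, G is not acyclic. Forests are exactly the graphs of treewidth ≤ 1, so tw(G) ≥ 2. Hence tw(G) = 2 exactly.

2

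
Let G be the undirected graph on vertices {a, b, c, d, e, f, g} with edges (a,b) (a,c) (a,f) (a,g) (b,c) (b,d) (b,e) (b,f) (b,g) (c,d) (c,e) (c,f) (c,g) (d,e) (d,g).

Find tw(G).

3

A width-3 tree decomposition is:
Bags: B1 = {a, b, c, g}  B2 = {b, c, d, g}  B3 = {b, c, d, e}  B4 = {a, b, c, f}
Tree: B1–B2, B2–B3, B1–B4
The largest bag has 4 vertices, giving width 3; this decomposition certifies tw(G) ≤ 3. On the other hand G contains the 4-clique {b, c, d, g}. A clique must lie in a single bag of any decomposition, so no decomposition can have width below 3. Therefore the treewidth is 3.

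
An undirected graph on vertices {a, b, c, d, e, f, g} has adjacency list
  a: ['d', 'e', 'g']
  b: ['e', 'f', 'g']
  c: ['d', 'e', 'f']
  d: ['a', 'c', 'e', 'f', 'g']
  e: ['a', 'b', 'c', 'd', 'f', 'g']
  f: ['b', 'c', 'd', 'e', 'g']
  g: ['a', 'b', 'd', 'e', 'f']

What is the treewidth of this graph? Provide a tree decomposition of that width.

The largest bag has 4 vertices, giving width 3; this decomposition certifies tw(G) ≤ 3. For the lower bound, the 4 vertices {d, e, f, g} are pairwise adjacent, and any tree decomposition puts a clique entirely inside one bag — forcing width ≥ 3. Therefore the treewidth is 3.

Treewidth 3.
One optimal decomposition is:
Bags: B1 = {c, d, e, f}  B2 = {d, e, f, g}  B3 = {a, d, e, g}  B4 = {b, e, f, g}
Tree: B1–B2, B2–B3, B2–B4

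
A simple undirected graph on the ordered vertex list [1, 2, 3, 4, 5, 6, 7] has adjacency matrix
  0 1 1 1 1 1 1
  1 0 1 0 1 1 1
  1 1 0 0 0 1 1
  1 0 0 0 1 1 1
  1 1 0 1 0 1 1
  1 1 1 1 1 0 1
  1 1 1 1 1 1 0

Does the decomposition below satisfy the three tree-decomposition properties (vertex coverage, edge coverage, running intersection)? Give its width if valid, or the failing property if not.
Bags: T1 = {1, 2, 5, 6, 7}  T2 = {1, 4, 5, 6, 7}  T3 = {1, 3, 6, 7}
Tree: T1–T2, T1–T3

No — edge (2,3) lies in no bag.

A tree decomposition must satisfy three properties: every vertex lies in some bag; for every edge, both endpoints lie together in some bag; and for every vertex, the bags containing it form a connected subtree. Here edge (2,3) lies in no bag, so the decomposition is invalid.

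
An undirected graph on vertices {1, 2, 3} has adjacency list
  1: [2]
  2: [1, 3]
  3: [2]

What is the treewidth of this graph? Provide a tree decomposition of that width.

The largest bag has 2 vertices, giving width 1; this decomposition certifies tw(G) ≤ 1. Since G has at least one edge (e.g. 1–2), it is not an edgeless graph, so tw(G) ≥ 1. Hence tw(G) = 1 exactly.

Treewidth 1.
One such decomposition:
Bags: B1 = {1, 2}  B2 = {2, 3}
Tree: B1–B2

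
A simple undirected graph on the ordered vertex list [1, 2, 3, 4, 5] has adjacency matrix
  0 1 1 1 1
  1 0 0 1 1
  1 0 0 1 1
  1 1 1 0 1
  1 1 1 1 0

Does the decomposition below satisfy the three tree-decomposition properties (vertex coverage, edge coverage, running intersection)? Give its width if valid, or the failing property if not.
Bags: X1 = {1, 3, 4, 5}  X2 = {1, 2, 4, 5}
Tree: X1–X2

Yes; width 3.

Checking the three conditions: (i) the bags cover all of {1, 2, 3, 4, 5}; (ii) for each edge, some bag contains both endpoints; (iii) the bags containing any fixed vertex form a subtree. All hold, so the decomposition is valid with width 4 − 1 = 3.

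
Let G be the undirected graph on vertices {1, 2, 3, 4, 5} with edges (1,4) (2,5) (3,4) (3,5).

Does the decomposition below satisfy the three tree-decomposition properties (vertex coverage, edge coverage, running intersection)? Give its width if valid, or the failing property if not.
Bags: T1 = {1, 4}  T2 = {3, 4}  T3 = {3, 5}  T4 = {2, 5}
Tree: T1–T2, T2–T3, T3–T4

Yes; width 1.

Vertex coverage: the bags together contain {1, 2, 3, 4, 5}, the full vertex set. Edge coverage: each edge of G has both endpoints in at least one bag. Running intersection: for every vertex, the bags containing it form a connected subtree. All three properties hold, so this is a valid tree decomposition of width max|bag| − 1 = 1, and hence tw(G) ≤ 1.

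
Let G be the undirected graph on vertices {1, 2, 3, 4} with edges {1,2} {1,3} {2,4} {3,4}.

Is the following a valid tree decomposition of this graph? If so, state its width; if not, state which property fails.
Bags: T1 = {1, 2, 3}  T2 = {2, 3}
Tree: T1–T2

A tree decomposition must satisfy three properties: every vertex lies in some bag; for every edge, both endpoints lie together in some bag; and for every vertex, the bags containing it form a connected subtree. Here vertex 4 appears in no bag, so the decomposition is invalid.

No — vertex 4 appears in no bag.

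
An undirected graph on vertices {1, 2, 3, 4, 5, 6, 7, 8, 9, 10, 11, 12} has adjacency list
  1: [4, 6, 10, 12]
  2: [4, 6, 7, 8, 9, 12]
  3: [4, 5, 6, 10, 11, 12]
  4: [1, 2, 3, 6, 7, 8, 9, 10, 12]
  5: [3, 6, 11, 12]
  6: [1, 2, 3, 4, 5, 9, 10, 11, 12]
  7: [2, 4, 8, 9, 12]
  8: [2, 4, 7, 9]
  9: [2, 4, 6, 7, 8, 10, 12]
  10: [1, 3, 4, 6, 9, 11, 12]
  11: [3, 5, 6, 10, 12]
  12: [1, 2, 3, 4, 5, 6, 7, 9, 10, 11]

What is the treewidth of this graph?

4

A width-4 tree decomposition is:
Bags: B1 = {4, 6, 9, 10, 12}  B2 = {3, 4, 6, 10, 12}  B3 = {3, 6, 10, 11, 12}  B4 = {1, 4, 6, 10, 12}  B5 = {2, 4, 6, 9, 12}  B6 = {3, 5, 6, 11, 12}  B7 = {2, 4, 7, 9, 12}  B8 = {2, 4, 7, 8, 9}
Tree: B1–B2, B2–B3, B1–B4, B1–B5, B3–B6, B5–B7, B7–B8
Every bag has size at most 5, so the width is 5 − 1 = 4 and tw(G) ≤ 4. On the other hand G contains the 5-clique {2, 4, 7, 8, 9}. A clique must lie in a single bag of any decomposition, so no decomposition can have width below 4. Combining the bounds, tw(G) = 4.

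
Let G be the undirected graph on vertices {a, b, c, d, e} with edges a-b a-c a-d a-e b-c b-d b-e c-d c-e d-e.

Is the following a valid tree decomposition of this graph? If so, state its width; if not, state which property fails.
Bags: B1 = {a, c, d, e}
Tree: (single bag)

No — vertex b appears in no bag.

A tree decomposition must satisfy three properties: every vertex lies in some bag; for every edge, both endpoints lie together in some bag; and for every vertex, the bags containing it form a connected subtree. Here vertex b appears in no bag, so the decomposition is invalid.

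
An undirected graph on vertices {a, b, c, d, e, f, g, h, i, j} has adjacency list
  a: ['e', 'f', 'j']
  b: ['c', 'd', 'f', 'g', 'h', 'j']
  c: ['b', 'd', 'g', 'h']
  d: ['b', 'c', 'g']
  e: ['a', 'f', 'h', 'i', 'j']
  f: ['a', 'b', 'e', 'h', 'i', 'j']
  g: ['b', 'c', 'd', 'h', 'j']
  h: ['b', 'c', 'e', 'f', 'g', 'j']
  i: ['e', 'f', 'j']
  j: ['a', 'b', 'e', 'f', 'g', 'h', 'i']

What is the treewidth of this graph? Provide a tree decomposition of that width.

Treewidth 3.
One optimal decomposition is:
Bags: B1 = {e, f, h, j}  B2 = {a, e, f, j}  B3 = {b, f, h, j}  B4 = {b, g, h, j}  B5 = {b, c, g, h}  B6 = {b, c, d, g}  B7 = {e, f, i, j}
Tree: B1–B2, B1–B3, B3–B4, B4–B5, B5–B6, B2–B7

Every bag has size at most 4, so the width is 4 − 1 = 3 and tw(G) ≤ 3. Conversely, {b, c, d, g} is a clique of size 4, and the vertices of any clique must share a bag in every tree decomposition; so some bag has ≥ 4 vertices and tw(G) ≥ 3. The upper and lower bounds meet at 3, so that is the treewidth.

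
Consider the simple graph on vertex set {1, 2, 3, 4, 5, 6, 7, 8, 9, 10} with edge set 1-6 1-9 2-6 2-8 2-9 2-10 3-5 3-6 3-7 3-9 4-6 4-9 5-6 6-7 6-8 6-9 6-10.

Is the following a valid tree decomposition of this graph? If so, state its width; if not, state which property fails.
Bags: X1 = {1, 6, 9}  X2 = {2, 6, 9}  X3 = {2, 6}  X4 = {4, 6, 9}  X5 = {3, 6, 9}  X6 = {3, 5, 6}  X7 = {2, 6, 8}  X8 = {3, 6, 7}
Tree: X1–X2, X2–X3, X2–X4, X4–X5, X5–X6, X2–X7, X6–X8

No — vertex 10 appears in no bag.

A tree decomposition must satisfy three properties: every vertex lies in some bag; for every edge, both endpoints lie together in some bag; and for every vertex, the bags containing it form a connected subtree. Here vertex 10 appears in no bag, so the decomposition is invalid.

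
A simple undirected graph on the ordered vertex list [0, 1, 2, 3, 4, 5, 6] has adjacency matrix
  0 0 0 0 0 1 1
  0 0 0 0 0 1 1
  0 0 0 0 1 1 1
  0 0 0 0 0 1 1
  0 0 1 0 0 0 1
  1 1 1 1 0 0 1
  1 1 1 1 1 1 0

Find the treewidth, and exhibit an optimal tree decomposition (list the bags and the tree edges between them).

The largest bag has 3 vertices, giving width 2; this decomposition certifies tw(G) ≤ 2. On the other hand G contains the 3-clique {2, 4, 6}. A clique must lie in a single bag of any decomposition, so no decomposition can have width below 2. The upper and lower bounds meet at 2, so that is the treewidth.

Treewidth 2.
One such decomposition:
Bags: B1 = {2, 4, 6}  B2 = {2, 5, 6}  B3 = {0, 5, 6}  B4 = {3, 5, 6}  B5 = {1, 5, 6}
Tree: B1–B2, B2–B3, B3–B4, B3–B5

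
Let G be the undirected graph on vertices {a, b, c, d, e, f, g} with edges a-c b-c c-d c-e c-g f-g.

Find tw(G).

A width-1 tree decomposition is:
Bags: B1 = {a, c}  B2 = {c, d}  B3 = {c, g}  B4 = {f, g}  B5 = {b, c}  B6 = {c, e}
Tree: B1–B2, B1–B3, B3–B4, B2–B5, B5–B6
The largest bag has 2 vertices, giving width 1; this decomposition certifies tw(G) ≤ 1. Any graph with an edge has treewidth ≥ 1, and G has the edge a–c. Hence tw(G) = 1 exactly.

1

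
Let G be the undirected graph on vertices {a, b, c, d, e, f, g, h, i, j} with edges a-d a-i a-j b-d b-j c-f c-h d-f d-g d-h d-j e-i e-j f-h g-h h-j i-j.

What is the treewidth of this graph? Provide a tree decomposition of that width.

Treewidth 2.
One such decomposition:
Bags: B1 = {a, i, j}  B2 = {a, d, j}  B3 = {d, h, j}  B4 = {d, f, h}  B5 = {d, g, h}  B6 = {c, f, h}  B7 = {e, i, j}  B8 = {b, d, j}
Tree: B1–B2, B2–B3, B3–B4, B3–B5, B4–B6, B1–B7, B2–B8

The largest bag has 3 vertices, giving width 2; this decomposition certifies tw(G) ≤ 2. On the other hand G contains the 3-clique {d, g, h}. A clique must lie in a single bag of any decomposition, so no decomposition can have width below 2. Hence tw(G) = 2 exactly.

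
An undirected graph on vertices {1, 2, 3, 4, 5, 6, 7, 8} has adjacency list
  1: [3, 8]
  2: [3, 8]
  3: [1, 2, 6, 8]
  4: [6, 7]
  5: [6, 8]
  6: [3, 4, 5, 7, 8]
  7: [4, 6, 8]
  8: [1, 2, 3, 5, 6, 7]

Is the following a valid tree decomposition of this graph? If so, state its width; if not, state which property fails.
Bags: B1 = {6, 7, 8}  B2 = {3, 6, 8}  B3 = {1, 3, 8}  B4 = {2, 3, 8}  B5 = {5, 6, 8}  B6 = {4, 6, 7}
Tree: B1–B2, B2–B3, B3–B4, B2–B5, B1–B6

Every vertex of G appears in some bag (union = {1, 2, 3, 4, 5, 6, 7, 8}); every edge is covered by a bag; and for each vertex v the set of bags containing v is connected in the bag tree. The decomposition is therefore valid. The largest bag has 3 vertices, so the width is 2.

Yes; width 2.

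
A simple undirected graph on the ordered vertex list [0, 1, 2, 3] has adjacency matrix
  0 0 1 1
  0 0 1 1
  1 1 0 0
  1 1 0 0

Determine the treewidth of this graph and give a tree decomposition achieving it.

Treewidth 2.
Bags: B1 = {0, 2, 3}  B2 = {1, 2, 3}
Tree: B1–B2

Each bag holds 3 vertices, so the decomposition has width 2, which upper-bounds the treewidth. For the lower bound, G contains the cycle 3–0–2–1–3, so G is not a forest; only forests have treewidth ≤ 1, hence tw(G) ≥ 2. The upper and lower bounds meet at 2, so that is the treewidth.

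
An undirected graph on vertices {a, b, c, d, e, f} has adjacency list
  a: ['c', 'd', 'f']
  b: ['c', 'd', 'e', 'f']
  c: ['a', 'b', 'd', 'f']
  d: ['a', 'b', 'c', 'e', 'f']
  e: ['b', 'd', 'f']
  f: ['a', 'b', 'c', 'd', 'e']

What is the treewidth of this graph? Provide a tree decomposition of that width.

Treewidth 3.
Bags: B1 = {a, c, d, f}  B2 = {b, c, d, f}  B3 = {b, d, e, f}
Tree: B1–B2, B2–B3

Every bag has size at most 4, so the width is 4 − 1 = 3 and tw(G) ≤ 3. Conversely, {b, d, e, f} is a clique of size 4, and the vertices of any clique must share a bag in every tree decomposition; so some bag has ≥ 4 vertices and tw(G) ≥ 3. The upper and lower bounds meet at 3, so that is the treewidth.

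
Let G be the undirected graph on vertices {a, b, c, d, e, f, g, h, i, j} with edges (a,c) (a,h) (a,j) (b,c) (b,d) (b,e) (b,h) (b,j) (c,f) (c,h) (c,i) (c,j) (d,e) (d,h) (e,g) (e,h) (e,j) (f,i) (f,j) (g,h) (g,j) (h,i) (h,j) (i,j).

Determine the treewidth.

A width-3 tree decomposition is:
Bags: B1 = {e, g, h, j}  B2 = {b, e, h, j}  B3 = {b, d, e, h}  B4 = {b, c, h, j}  B5 = {c, h, i, j}  B6 = {c, f, i, j}  B7 = {a, c, h, j}
Tree: B1–B2, B2–B3, B2–B4, B4–B5, B5–B6, B4–B7
Every bag has size at most 4, so the width is 4 − 1 = 3 and tw(G) ≤ 3. Conversely, {b, d, e, h} is a clique of size 4, and the vertices of any clique must share a bag in every tree decomposition; so some bag has ≥ 4 vertices and tw(G) ≥ 3. Hence tw(G) = 3 exactly.

3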